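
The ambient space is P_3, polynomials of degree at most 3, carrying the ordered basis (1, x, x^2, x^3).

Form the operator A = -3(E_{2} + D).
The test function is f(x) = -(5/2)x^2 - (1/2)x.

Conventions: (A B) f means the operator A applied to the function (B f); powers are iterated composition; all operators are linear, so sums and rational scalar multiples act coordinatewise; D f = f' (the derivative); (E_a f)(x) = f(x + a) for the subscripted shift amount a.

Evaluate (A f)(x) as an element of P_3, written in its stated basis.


E_{2} f = -(5/2)x^2 - (21/2)x - 11
D f = -5x - 1/2
(E_{2} + D) f = -(5/2)x^2 - (31/2)x - 23/2
(-3(E_{2} + D)) f = (15/2)x^2 + (93/2)x + 69/2

the image equals g(x) = (15/2)x^2 + (93/2)x + 69/2


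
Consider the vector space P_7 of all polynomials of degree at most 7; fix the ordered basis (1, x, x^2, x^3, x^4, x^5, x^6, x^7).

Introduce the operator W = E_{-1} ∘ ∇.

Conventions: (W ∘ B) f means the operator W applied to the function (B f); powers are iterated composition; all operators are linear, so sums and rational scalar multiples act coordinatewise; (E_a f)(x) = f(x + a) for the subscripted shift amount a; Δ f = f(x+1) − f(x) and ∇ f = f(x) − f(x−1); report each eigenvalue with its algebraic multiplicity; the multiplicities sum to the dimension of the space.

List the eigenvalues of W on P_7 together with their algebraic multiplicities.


image of 1: 0
image of x: 1
image of x^2: 2x - 3
image of x^3: 3x^2 - 9x + 7
image of x^4: 4x^3 - 18x^2 + 28x - 15
image of x^5: 5x^4 - 30x^3 + 70x^2 - 75x + 31
image of x^6: 6x^5 - 45x^4 + 140x^3 - 225x^2 + 186x - 63
image of x^7: 7x^6 - 63x^5 + 245x^4 - 525x^3 + 651x^2 - 441x + 127
the matrix is upper triangular; its diagonal is (0, 0, 0, 0, 0, 0, 0, 0)
for a triangular matrix the eigenvalues are the diagonal entries, with algebraic multiplicity their repetition count

λ = 0 (multiplicity 8)


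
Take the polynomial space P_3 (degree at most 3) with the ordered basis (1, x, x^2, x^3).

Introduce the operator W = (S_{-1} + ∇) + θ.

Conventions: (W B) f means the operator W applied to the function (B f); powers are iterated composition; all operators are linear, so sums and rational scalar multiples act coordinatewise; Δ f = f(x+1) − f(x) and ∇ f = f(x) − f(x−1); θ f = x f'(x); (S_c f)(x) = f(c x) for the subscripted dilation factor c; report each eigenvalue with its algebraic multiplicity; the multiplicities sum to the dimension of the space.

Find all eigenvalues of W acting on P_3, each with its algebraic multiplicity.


λ = 0 (multiplicity 1), λ = 1 (multiplicity 1), λ = 2 (multiplicity 1), λ = 3 (multiplicity 1)

image of 1: 1
image of x: 1
image of x^2: 3x^2 + 2x - 1
image of x^3: 2x^3 + 3x^2 - 3x + 1
the matrix is upper triangular; its diagonal is (1, 0, 3, 2)
for a triangular matrix the eigenvalues are the diagonal entries, with algebraic multiplicity their repetition count


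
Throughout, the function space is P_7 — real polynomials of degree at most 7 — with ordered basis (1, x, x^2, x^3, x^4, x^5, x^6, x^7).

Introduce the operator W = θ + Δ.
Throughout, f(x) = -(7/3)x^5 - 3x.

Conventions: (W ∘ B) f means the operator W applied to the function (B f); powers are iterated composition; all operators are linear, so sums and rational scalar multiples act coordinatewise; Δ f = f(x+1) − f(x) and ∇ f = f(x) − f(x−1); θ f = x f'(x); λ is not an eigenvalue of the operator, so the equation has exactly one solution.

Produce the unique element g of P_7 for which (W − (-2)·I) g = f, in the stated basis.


the image equals g(x) = -(1/3)x^5 + (5/18)x^4 + (4/9)x^3 + (1/12)x^2 - (71/54)x + 91/216

write g with unknown coordinates in the stated basis and equate coefficients in (W − (-2)·I) g = f
solving from the highest basis element down gives g = -(1/3)x^5 + (5/18)x^4 + (4/9)x^3 + (1/12)x^2 - (71/54)x + 91/216
check: W g = -(5/3)x^5 - (5/9)x^4 - (8/9)x^3 - (1/6)x^2 - (10/27)x - 91/108
so W g − (-2)·g = -(7/3)x^5 - 3x = f ✓


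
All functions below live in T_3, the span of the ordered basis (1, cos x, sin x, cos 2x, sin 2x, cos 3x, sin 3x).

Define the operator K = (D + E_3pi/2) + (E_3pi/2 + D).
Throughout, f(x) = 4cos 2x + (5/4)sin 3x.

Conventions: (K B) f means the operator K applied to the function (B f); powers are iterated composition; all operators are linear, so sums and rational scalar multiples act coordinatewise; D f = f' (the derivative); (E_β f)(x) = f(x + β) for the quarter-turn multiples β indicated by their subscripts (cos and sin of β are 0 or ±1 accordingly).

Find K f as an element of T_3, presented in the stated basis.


g(x) = -8cos 2x - 16sin 2x + 10cos 3x

D f = -8sin 2x + (15/4)cos 3x
E_3pi/2 f = -4cos 2x + (5/4)cos 3x
(D + E_3pi/2) f = -4cos 2x - 8sin 2x + 5cos 3x
E_3pi/2 f = -4cos 2x + (5/4)cos 3x
D f = -8sin 2x + (15/4)cos 3x
(E_3pi/2 + D) f = -4cos 2x - 8sin 2x + 5cos 3x
((D + E_3pi/2) + (E_3pi/2 + D)) f = -8cos 2x - 16sin 2x + 10cos 3x


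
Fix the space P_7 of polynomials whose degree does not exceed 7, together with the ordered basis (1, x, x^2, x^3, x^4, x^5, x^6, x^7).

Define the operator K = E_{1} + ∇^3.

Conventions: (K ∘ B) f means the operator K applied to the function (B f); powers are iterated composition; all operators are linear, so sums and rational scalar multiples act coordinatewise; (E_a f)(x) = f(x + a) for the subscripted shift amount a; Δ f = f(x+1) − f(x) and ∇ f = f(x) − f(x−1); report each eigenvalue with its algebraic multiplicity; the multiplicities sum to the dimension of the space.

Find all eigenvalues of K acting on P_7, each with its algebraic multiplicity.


λ = 1 (multiplicity 8)

image of 1: 1
image of x: x + 1
image of x^2: x^2 + 2x + 1
image of x^3: x^3 + 3x^2 + 3x + 7
image of x^4: x^4 + 4x^3 + 6x^2 + 28x - 35
image of x^5: x^5 + 5x^4 + 10x^3 + 70x^2 - 175x + 151
image of x^6: x^6 + 6x^5 + 15x^4 + 140x^3 - 525x^2 + 906x - 539
image of x^7: x^7 + 7x^6 + 21x^5 + 245x^4 - 1225x^3 + 3171x^2 - 3773x + 1807
the matrix is upper triangular; its diagonal is (1, 1, 1, 1, 1, 1, 1, 1)
for a triangular matrix the eigenvalues are the diagonal entries, with algebraic multiplicity their repetition count


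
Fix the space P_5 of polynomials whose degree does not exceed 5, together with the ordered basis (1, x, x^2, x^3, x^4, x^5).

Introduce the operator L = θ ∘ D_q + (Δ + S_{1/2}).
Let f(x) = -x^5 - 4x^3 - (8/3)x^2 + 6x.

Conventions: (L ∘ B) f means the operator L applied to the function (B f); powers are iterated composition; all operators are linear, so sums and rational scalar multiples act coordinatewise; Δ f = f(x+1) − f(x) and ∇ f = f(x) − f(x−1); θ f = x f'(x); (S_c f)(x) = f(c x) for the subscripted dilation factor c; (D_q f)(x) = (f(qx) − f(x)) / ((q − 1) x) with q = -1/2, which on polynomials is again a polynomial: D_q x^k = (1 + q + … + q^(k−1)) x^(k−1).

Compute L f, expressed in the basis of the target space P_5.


the image equals g(x) = -(1/32)x^5 - (31/4)x^4 - (21/2)x^3 - (86/3)x^2 - (62/3)x - 5/3

D_q f = -(11/16)x^4 - 3x^2 - (4/3)x + 6
θ D_q f = -(11/4)x^4 - 6x^2 - (4/3)x
Δ f = -5x^4 - 10x^3 - 22x^2 - (67/3)x - 5/3
S_{1/2} f = -(1/32)x^5 - (1/2)x^3 - (2/3)x^2 + 3x
(Δ + S_{1/2}) f = -(1/32)x^5 - 5x^4 - (21/2)x^3 - (68/3)x^2 - (58/3)x - 5/3
(θ ∘ D_q + (Δ + S_{1/2})) f = -(1/32)x^5 - (31/4)x^4 - (21/2)x^3 - (86/3)x^2 - (62/3)x - 5/3


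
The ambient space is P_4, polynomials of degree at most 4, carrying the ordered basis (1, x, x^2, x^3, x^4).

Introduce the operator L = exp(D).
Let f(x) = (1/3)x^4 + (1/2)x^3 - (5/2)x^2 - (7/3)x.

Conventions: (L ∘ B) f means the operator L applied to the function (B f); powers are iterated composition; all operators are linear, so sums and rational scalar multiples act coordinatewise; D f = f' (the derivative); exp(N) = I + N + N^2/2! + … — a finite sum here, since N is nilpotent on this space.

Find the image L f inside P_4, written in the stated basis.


the result is g(x) = (1/3)x^4 + (11/6)x^3 + x^2 - (9/2)x - 4

order-1 term: (4/3)x^3 + (3/2)x^2 - 5x - 7/3
order-2 term: 2x^2 + (3/2)x - 5/2
order-3 term: (4/3)x + 1/2
order-4 term: 1/3
the series for exp(D) f terminates at order 4
exp(D) f = (1/3)x^4 + (11/6)x^3 + x^2 - (9/2)x - 4


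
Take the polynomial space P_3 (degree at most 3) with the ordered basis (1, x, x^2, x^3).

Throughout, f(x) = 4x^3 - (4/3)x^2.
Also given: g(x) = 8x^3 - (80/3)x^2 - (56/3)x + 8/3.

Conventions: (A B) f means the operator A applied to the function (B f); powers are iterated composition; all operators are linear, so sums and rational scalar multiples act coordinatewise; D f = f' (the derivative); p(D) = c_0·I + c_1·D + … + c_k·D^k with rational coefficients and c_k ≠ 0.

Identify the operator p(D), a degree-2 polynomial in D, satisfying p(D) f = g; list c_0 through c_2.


p(D) = 2·I − 2·D − D^2, i.e. c_0 = 2, c_1 = -2, c_2 = -1

D^0 f = 4x^3 - (4/3)x^2
D^1 f = 12x^2 - (8/3)x
D^2 f = 24x - 8/3
matching coefficients of g against c_0 f + c_1 Df + … from the top degree down determines the c_i
solution: c_0 = 2, c_1 = -2, c_2 = -1


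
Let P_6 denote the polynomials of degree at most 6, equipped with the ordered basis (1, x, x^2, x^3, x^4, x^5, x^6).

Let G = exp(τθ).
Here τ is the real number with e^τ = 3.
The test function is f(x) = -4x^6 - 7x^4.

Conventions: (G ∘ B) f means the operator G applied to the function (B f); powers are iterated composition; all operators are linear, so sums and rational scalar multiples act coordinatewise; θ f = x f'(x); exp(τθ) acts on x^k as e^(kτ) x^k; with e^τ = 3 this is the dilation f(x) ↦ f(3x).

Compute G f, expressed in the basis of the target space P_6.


the result is g(x) = -2916x^6 - 567x^4

exp(τθ) x^k = e^(kτ) x^k; with e^τ = 3 this sends x^k to 3^k x^k
x^4 ↦ 81 x^4
x^6 ↦ 729 x^6
applying this coordinatewise to f: exp(τθ) f = -2916x^6 - 567x^4


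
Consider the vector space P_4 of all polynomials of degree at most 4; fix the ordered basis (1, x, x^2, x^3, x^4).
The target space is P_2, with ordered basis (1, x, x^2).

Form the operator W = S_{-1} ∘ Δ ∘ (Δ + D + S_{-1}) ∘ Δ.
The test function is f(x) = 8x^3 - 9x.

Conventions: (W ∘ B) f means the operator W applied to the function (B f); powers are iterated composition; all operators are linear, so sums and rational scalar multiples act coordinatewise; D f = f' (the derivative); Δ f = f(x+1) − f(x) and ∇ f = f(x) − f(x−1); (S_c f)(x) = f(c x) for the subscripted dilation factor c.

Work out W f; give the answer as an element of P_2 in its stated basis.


the result is g(x) = -48x + 96

Δ f = 24x^2 + 24x - 1
Δ Δ f = 48x + 48
D Δ f = 48x + 24
S_{-1} Δ f = 24x^2 - 24x - 1
(Δ + D + S_{-1}) Δ f = 24x^2 + 72x + 71
Δ (Δ + D + S_{-1}) Δ f = 48x + 96
S_{-1} Δ (Δ + D + S_{-1}) Δ f = -48x + 96


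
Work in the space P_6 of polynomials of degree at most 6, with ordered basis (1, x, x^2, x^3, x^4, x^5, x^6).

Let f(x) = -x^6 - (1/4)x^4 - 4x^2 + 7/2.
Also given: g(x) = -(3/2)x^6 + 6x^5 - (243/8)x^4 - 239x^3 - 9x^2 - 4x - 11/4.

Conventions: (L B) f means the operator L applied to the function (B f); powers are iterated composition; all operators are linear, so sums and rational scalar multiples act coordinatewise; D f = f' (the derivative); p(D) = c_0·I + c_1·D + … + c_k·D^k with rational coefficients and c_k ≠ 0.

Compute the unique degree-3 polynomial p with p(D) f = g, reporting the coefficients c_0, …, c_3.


D^0 f = -x^6 - (1/4)x^4 - 4x^2 + 7/2
D^1 f = -6x^5 - x^3 - 8x
D^2 f = -30x^4 - 3x^2 - 8
D^3 f = -120x^3 - 6x
matching coefficients of g against c_0 f + c_1 Df + … from the top degree down determines the c_i
solution: c_0 = 3/2, c_1 = -1, c_2 = 1, c_3 = 2

c_0 = 3/2, c_1 = -1, c_2 = 1, c_3 = 2


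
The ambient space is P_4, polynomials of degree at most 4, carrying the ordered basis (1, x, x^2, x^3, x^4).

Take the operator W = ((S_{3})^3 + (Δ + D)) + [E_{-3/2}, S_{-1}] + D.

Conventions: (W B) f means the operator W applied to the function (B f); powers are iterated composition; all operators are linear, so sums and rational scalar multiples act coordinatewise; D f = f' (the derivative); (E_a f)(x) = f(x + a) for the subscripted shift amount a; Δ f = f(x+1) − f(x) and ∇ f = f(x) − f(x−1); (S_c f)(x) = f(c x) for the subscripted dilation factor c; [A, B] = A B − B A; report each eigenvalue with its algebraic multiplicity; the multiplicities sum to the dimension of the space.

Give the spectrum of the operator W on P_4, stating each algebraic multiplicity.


λ = 1 (multiplicity 1), λ = 27 (multiplicity 1), λ = 729 (multiplicity 1), λ = 19683 (multiplicity 1), λ = 531441 (multiplicity 1)

image of 1: 1
image of x: 27x + 6
image of x^2: 729x^2 + 1
image of x^3: 19683x^3 + 18x^2 + 3x + 31/4
image of x^4: 531441x^4 + 6x^2 - 23x + 1
the matrix is upper triangular; its diagonal is (1, 27, 729, 19683, 531441)
for a triangular matrix the eigenvalues are the diagonal entries, with algebraic multiplicity their repetition count


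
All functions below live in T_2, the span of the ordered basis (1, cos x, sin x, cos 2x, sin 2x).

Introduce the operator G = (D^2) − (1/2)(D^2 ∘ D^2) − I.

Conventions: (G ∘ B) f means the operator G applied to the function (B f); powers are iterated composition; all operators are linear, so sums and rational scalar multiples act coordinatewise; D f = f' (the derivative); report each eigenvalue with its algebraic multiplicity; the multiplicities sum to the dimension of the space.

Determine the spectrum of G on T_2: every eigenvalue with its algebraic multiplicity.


image of 1: -1
image of cos x: -(5/2)cos x
image of sin x: -(5/2)sin x
image of cos 2x: -13cos 2x
image of sin 2x: -13sin 2x
the matrix is diagonal; its diagonal is (-1, -5/2, -5/2, -13, -13)
for a triangular matrix the eigenvalues are the diagonal entries, with algebraic multiplicity their repetition count

λ = -13 (multiplicity 2), λ = -5/2 (multiplicity 2), λ = -1 (multiplicity 1)


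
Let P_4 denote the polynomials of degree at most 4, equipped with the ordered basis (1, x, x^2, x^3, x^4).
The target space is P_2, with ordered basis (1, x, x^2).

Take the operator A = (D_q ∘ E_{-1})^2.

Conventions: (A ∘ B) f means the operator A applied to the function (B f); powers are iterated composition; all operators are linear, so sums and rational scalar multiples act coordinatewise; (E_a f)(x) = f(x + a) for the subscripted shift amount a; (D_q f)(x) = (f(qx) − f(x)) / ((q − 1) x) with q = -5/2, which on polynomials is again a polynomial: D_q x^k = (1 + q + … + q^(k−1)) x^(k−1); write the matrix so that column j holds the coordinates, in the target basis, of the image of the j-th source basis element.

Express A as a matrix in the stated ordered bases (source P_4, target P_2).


the matrix is [[0, 0, -3/2, -5, -29/8]; [0, 0, 0, -57/8, -327/16]; [0, 0, 0, 0, -1653/32]] (rows listed top to bottom)

image of 1: 0
image of x: 0
image of x^2: -3/2
image of x^3: -(57/8)x - 5
image of x^4: -(1653/32)x^2 - (327/16)x - 29/8
each image's coordinates form column j of the matrix


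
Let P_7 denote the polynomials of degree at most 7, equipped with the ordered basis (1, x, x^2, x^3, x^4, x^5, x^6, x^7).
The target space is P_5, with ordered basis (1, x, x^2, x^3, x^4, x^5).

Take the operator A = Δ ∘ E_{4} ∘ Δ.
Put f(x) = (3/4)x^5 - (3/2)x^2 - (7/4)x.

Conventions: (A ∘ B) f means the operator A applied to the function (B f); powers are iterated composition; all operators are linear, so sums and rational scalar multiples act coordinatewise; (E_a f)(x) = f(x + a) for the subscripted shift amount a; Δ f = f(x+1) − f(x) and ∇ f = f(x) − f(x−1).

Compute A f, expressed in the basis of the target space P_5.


g(x) = 15x^3 + 225x^2 + (2265/2)x + 3819/2

Δ f = (15/4)x^4 + (15/2)x^3 + (15/2)x^2 + (3/4)x - 5/2
E_{4} Δ f = (15/4)x^4 + (135/2)x^3 + (915/2)x^2 + (5523/4)x + 3121/2
Δ E_{4} Δ f = 15x^3 + 225x^2 + (2265/2)x + 3819/2


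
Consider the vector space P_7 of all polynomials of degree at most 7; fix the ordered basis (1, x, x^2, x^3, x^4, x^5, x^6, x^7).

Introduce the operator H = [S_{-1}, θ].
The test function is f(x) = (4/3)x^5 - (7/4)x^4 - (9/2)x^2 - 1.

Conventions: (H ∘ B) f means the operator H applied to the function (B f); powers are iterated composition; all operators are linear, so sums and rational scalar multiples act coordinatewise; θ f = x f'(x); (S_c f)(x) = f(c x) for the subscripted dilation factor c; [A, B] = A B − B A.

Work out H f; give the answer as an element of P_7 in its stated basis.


the image equals g(x) = 0

θ f = (20/3)x^5 - 7x^4 - 9x^2
S_{-1} θ f = -(20/3)x^5 - 7x^4 - 9x^2
S_{-1} f = -(4/3)x^5 - (7/4)x^4 - (9/2)x^2 - 1
θ S_{-1} f = -(20/3)x^5 - 7x^4 - 9x^2
[S_{-1}, θ] f = 0


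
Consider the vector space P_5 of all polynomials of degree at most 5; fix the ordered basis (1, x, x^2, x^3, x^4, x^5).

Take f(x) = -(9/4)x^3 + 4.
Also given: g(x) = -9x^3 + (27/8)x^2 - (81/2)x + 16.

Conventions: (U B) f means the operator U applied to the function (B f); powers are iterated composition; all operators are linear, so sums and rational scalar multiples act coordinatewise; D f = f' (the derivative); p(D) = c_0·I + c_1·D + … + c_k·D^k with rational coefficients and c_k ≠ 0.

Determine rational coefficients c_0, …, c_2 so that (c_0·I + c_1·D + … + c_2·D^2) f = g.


c_0 = 4, c_1 = -1/2, c_2 = 3

D^0 f = -(9/4)x^3 + 4
D^1 f = -(27/4)x^2
D^2 f = -(27/2)x
matching coefficients of g against c_0 f + c_1 Df + … from the top degree down determines the c_i
solution: c_0 = 4, c_1 = -1/2, c_2 = 3


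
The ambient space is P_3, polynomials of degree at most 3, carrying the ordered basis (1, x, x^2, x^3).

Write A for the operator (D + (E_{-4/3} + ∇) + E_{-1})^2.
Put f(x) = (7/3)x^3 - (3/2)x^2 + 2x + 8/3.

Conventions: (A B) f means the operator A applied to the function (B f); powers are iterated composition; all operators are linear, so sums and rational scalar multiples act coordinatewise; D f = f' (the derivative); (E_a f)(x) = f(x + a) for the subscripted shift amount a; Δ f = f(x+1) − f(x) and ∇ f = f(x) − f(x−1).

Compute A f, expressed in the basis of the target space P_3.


the result is g(x) = (28/3)x^3 - (46/3)x^2 + (190/3)x - 2707/81

D f = 7x^2 - 3x + 2
E_{-4/3} f = (7/3)x^3 - (65/6)x^2 + (166/9)x - 664/81
∇ f = 7x^2 - 10x + 35/6
(E_{-4/3} + ∇) f = (7/3)x^3 - (23/6)x^2 + (76/9)x - 383/162
E_{-1} f = (7/3)x^3 - (17/2)x^2 + 12x - 19/6
(D + (E_{-4/3} + ∇) + E_{-1}) f = (14/3)x^3 - (16/3)x^2 + (157/9)x - 286/81
D (D + (E_{-4/3} + ∇) + E_{-1}) f = 14x^2 - (32/3)x + 157/9
E_{-4/3} (D + (E_{-4/3} + ∇) + E_{-1}) f = (14/3)x^3 - 24x^2 + (509/9)x - 142/3
∇ (D + (E_{-4/3} + ∇) + E_{-1}) f = 14x^2 - (74/3)x + 247/9
(E_{-4/3} + ∇) (D + (E_{-4/3} + ∇) + E_{-1}) f = (14/3)x^3 - 10x^2 + (287/9)x - 179/9
E_{-1} (D + (E_{-4/3} + ∇) + E_{-1}) f = (14/3)x^3 - (58/3)x^2 + (379/9)x - 2509/81
(D + (E_{-4/3} + ∇) + E_{-1}) (D + (E_{-4/3} + ∇) + E_{-1}) f = (28/3)x^3 - (46/3)x^2 + (190/3)x - 2707/81


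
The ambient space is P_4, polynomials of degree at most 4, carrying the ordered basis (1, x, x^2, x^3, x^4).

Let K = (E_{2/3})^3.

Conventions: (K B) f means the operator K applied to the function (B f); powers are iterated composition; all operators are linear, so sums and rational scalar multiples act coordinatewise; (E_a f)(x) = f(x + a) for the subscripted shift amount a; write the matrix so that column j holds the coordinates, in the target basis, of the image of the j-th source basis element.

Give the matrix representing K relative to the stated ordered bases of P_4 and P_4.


image of 1: 1
image of x: x + 2
image of x^2: x^2 + 4x + 4
image of x^3: x^3 + 6x^2 + 12x + 8
image of x^4: x^4 + 8x^3 + 24x^2 + 32x + 16
each image's coordinates form column j of the matrix

the matrix is [[1, 2, 4, 8, 16]; [0, 1, 4, 12, 32]; [0, 0, 1, 6, 24]; [0, 0, 0, 1, 8]; [0, 0, 0, 0, 1]] (rows listed top to bottom)


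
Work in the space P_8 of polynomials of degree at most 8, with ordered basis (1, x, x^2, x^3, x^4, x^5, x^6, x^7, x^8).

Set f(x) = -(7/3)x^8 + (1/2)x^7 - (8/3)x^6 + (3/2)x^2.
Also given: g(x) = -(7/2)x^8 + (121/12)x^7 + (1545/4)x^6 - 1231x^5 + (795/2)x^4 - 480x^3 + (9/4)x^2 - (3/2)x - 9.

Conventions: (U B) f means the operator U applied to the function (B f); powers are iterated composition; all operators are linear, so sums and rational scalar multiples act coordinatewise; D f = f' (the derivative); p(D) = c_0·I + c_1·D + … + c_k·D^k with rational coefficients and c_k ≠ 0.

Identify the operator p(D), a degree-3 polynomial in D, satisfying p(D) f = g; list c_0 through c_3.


D^0 f = -(7/3)x^8 + (1/2)x^7 - (8/3)x^6 + (3/2)x^2
D^1 f = -(56/3)x^7 + (7/2)x^6 - 16x^5 + 3x
D^2 f = -(392/3)x^6 + 21x^5 - 80x^4 + 3
D^3 f = -784x^5 + 105x^4 - 320x^3
matching coefficients of g against c_0 f + c_1 Df + … from the top degree down determines the c_i
solution: c_0 = 3/2, c_1 = -1/2, c_2 = -3, c_3 = 3/2

p(D) = (3/2)·I − (1/2)·D − 3·D^2 + (3/2)·D^3, i.e. c_0 = 3/2, c_1 = -1/2, c_2 = -3, c_3 = 3/2


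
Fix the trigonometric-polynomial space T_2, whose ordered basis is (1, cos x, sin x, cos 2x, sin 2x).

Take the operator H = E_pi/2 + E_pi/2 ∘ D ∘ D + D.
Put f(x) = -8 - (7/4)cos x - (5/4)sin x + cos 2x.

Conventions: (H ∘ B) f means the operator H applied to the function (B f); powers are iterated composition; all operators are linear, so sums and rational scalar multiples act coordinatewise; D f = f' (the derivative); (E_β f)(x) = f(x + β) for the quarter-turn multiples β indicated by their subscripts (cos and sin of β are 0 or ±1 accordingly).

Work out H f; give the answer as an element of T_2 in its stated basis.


the image equals g(x) = -8 - (5/4)cos x + (7/4)sin x + 3cos 2x - 2sin 2x

E_pi/2 f = -8 - (5/4)cos x + (7/4)sin x - cos 2x
D f = -(5/4)cos x + (7/4)sin x - 2sin 2x
D D f = (7/4)cos x + (5/4)sin x - 4cos 2x
E_pi/2 D D f = (5/4)cos x - (7/4)sin x + 4cos 2x
D f = -(5/4)cos x + (7/4)sin x - 2sin 2x
(E_pi/2 + E_pi/2 ∘ D ∘ D + D) f = -8 - (5/4)cos x + (7/4)sin x + 3cos 2x - 2sin 2x


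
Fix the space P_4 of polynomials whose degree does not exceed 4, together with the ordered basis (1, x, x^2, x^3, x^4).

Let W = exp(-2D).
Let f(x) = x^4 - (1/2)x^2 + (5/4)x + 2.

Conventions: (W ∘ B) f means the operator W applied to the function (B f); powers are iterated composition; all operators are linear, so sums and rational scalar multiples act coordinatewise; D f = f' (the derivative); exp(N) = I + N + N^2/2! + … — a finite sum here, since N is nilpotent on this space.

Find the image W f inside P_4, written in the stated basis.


the result is g(x) = x^4 - 8x^3 + (47/2)x^2 - (115/4)x + 27/2

order-1 term: -8x^3 + 2x - 5/2
order-2 term: 24x^2 - 2
order-3 term: -32x
order-4 term: 16
the series for exp(-2D) f terminates at order 4
exp(-2D) f = x^4 - 8x^3 + (47/2)x^2 - (115/4)x + 27/2


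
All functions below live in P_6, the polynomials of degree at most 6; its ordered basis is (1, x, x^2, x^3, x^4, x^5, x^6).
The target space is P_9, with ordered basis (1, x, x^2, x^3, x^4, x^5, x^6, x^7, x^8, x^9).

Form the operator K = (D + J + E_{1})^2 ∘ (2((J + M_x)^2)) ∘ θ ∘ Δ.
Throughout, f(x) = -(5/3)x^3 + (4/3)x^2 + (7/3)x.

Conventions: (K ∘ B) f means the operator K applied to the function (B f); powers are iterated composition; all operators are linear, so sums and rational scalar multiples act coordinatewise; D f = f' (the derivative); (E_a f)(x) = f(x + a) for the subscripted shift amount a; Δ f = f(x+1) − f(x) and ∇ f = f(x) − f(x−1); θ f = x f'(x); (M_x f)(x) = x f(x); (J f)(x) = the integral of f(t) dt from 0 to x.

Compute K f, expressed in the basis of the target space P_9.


the image equals g(x) = -(10/9)x^6 - (69/5)x^5 - (514/3)x^4 - (2140/3)x^3 - (6820/3)x^2 - 2232x - 2819/3

Δ f = -5x^2 - (7/3)x + 2
θ Δ f = -10x^2 - (7/3)x
J (θ ∘ Δ) f = -(10/3)x^3 - (7/6)x^2
M_x (θ ∘ Δ) f = -10x^3 - (7/3)x^2
(J + M_x) (θ ∘ Δ) f = -(40/3)x^3 - (7/2)x^2
J (J + M_x) (θ ∘ Δ) f = -(10/3)x^4 - (7/6)x^3
M_x (J + M_x) (θ ∘ Δ) f = -(40/3)x^4 - (7/2)x^3
(J + M_x) (J + M_x) (θ ∘ Δ) f = -(50/3)x^4 - (14/3)x^3
(2((J + M_x)^2)) (θ ∘ Δ) f = -(100/3)x^4 - (28/3)x^3
D (2((J + M_x)^2)) (θ ∘ Δ) f = -(400/3)x^3 - 28x^2
J (2((J + M_x)^2)) (θ ∘ Δ) f = -(20/3)x^5 - (7/3)x^4
E_{1} (2((J + M_x)^2)) (θ ∘ Δ) f = -(100/3)x^4 - (428/3)x^3 - 228x^2 - (484/3)x - 128/3
(D + J + E_{1}) (2((J + M_x)^2)) (θ ∘ Δ) f = -(20/3)x^5 - (107/3)x^4 - 276x^3 - 256x^2 - (484/3)x - 128/3
D (D + J + E_{1}) (2((J + M_x)^2)) (θ ∘ Δ) f = -(100/3)x^4 - (428/3)x^3 - 828x^2 - 512x - 484/3
J (D + J + E_{1}) (2((J + M_x)^2)) (θ ∘ Δ) f = -(10/9)x^6 - (107/15)x^5 - 69x^4 - (256/3)x^3 - (242/3)x^2 - (128/3)x
E_{1} (D + J + E_{1}) (2((J + M_x)^2)) (θ ∘ Δ) f = -(20/3)x^5 - 69x^4 - (1456/3)x^3 - (4094/3)x^2 - (5032/3)x - 2335/3
(D + J + E_{1}) (D + J + E_{1}) (2((J + M_x)^2)) (θ ∘ Δ) f = -(10/9)x^6 - (69/5)x^5 - (514/3)x^4 - (2140/3)x^3 - (6820/3)x^2 - 2232x - 2819/3


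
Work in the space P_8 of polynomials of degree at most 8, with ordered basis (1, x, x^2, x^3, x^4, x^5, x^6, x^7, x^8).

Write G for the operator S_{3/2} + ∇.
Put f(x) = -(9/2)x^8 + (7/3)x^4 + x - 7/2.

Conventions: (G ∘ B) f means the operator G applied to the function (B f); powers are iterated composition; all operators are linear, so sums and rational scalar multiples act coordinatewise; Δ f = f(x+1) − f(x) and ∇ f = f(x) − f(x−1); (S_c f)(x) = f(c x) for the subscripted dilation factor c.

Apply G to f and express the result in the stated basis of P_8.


S_{3/2} f = -(59049/512)x^8 + (189/16)x^4 + (3/2)x - 7/2
∇ f = -36x^7 + 126x^6 - 252x^5 + 315x^4 - (728/3)x^3 + 112x^2 - (80/3)x + 19/6
(S_{3/2} + ∇) f = -(59049/512)x^8 - 36x^7 + 126x^6 - 252x^5 + (5229/16)x^4 - (728/3)x^3 + 112x^2 - (151/6)x - 1/3

the image equals g(x) = -(59049/512)x^8 - 36x^7 + 126x^6 - 252x^5 + (5229/16)x^4 - (728/3)x^3 + 112x^2 - (151/6)x - 1/3


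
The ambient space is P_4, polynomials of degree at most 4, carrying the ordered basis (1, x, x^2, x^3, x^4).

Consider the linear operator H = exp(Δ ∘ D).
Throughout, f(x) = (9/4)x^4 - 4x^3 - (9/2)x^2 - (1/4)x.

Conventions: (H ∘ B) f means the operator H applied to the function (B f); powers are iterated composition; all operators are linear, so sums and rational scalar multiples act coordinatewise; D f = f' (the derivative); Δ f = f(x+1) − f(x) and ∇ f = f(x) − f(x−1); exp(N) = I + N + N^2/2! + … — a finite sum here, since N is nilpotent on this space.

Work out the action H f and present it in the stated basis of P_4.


order-1 term: 27x^2 + 3x - 12
order-2 term: 27
the series for exp(Δ ∘ D) f terminates at order 2
exp(Δ ∘ D) f = (9/4)x^4 - 4x^3 + (45/2)x^2 + (11/4)x + 15

g(x) = (9/4)x^4 - 4x^3 + (45/2)x^2 + (11/4)x + 15


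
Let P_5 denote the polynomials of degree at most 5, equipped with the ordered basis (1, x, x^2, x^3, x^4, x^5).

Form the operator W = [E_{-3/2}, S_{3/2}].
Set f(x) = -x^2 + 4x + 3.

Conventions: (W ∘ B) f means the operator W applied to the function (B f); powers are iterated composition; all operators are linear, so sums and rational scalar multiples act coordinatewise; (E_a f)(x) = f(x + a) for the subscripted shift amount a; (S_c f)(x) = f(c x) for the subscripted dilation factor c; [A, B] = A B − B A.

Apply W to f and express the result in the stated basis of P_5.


g(x) = (9/4)x - 93/16

S_{3/2} f = -(9/4)x^2 + 6x + 3
E_{-3/2} S_{3/2} f = -(9/4)x^2 + (51/4)x - 177/16
E_{-3/2} f = -x^2 + 7x - 21/4
S_{3/2} E_{-3/2} f = -(9/4)x^2 + (21/2)x - 21/4
[E_{-3/2}, S_{3/2}] f = (9/4)x - 93/16


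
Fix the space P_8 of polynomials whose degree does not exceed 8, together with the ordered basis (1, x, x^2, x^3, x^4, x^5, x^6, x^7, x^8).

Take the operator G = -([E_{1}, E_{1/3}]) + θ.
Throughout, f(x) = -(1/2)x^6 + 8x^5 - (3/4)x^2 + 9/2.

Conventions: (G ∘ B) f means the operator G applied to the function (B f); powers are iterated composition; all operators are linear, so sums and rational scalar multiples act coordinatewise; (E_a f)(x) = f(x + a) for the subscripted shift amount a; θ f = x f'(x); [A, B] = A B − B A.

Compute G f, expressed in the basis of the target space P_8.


g(x) = -3x^6 + 40x^5 - (3/2)x^2

E_{1/3} f = -(1/2)x^6 + 7x^5 + (25/2)x^4 + (230/27)x^3 + (229/108)x^2 - (1/54)x + 12973/2916
E_{1} E_{1/3} f = -(1/2)x^6 + 4x^5 + 40x^4 + (3200/27)x^3 + (17839/108)x^2 + (1006/9)x + 49673/1458
E_{1} f = -(1/2)x^6 + 5x^5 + (65/2)x^4 + 70x^3 + (287/4)x^2 + (71/2)x + 45/4
E_{1/3} E_{1} f = -(1/2)x^6 + 4x^5 + 40x^4 + (3200/27)x^3 + (17839/108)x^2 + (1006/9)x + 49673/1458
[E_{1}, E_{1/3}] f = 0
(-([E_{1}, E_{1/3}])) f = 0
θ f = -3x^6 + 40x^5 - (3/2)x^2
(-([E_{1}, E_{1/3}]) + θ) f = -3x^6 + 40x^5 - (3/2)x^2


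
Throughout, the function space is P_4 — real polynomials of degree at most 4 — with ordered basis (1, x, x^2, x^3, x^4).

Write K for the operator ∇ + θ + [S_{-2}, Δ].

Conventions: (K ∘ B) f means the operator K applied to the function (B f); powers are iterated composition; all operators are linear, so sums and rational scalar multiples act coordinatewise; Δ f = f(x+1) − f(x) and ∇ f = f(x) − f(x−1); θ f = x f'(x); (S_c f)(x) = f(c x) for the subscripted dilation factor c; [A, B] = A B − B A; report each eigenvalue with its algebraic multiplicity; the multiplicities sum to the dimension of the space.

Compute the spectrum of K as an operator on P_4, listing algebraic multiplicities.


image of 1: 0
image of x: x + 4
image of x^2: 2x^2 - 10x - 4
image of x^3: 3x^3 + 39x^2 + 15x + 10
image of x^4: 4x^4 - 92x^3 - 78x^2 - 68x - 16
the matrix is upper triangular; its diagonal is (0, 1, 2, 3, 4)
for a triangular matrix the eigenvalues are the diagonal entries, with algebraic multiplicity their repetition count

λ = 0 (multiplicity 1), λ = 1 (multiplicity 1), λ = 2 (multiplicity 1), λ = 3 (multiplicity 1), λ = 4 (multiplicity 1)


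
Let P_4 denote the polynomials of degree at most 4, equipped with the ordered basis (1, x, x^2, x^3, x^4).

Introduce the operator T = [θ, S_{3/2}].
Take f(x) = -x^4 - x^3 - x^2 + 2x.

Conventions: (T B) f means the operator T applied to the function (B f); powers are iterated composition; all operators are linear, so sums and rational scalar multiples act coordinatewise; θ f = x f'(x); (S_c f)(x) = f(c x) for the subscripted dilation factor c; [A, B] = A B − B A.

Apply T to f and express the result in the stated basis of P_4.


g(x) = 0

S_{3/2} f = -(81/16)x^4 - (27/8)x^3 - (9/4)x^2 + 3x
θ S_{3/2} f = -(81/4)x^4 - (81/8)x^3 - (9/2)x^2 + 3x
θ f = -4x^4 - 3x^3 - 2x^2 + 2x
S_{3/2} θ f = -(81/4)x^4 - (81/8)x^3 - (9/2)x^2 + 3x
[θ, S_{3/2}] f = 0


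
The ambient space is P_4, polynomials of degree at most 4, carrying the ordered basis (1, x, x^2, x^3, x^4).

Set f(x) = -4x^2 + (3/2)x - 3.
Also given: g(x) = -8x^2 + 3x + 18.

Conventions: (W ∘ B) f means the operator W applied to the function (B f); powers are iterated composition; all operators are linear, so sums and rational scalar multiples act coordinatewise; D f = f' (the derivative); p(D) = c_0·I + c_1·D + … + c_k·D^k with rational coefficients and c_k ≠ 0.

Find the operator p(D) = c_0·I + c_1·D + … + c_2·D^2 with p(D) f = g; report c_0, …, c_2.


c_0 = 2, c_1 = 0, c_2 = -3

D^0 f = -4x^2 + (3/2)x - 3
D^1 f = -8x + 3/2
D^2 f = -8
matching coefficients of g against c_0 f + c_1 Df + … from the top degree down determines the c_i
solution: c_0 = 2, c_1 = 0, c_2 = -3


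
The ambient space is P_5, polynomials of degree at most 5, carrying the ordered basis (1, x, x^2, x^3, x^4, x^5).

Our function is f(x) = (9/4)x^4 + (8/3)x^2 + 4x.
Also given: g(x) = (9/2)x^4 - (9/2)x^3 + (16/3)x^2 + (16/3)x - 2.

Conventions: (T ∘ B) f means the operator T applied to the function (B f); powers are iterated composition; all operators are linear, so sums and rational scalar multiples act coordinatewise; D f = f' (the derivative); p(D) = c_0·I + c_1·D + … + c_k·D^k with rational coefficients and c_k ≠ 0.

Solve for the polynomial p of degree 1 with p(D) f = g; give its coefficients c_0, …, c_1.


D^0 f = (9/4)x^4 + (8/3)x^2 + 4x
D^1 f = 9x^3 + (16/3)x + 4
matching coefficients of g against c_0 f + c_1 Df + … from the top degree down determines the c_i
solution: c_0 = 2, c_1 = -1/2

p(D) = 2·I − (1/2)·D, i.e. c_0 = 2, c_1 = -1/2


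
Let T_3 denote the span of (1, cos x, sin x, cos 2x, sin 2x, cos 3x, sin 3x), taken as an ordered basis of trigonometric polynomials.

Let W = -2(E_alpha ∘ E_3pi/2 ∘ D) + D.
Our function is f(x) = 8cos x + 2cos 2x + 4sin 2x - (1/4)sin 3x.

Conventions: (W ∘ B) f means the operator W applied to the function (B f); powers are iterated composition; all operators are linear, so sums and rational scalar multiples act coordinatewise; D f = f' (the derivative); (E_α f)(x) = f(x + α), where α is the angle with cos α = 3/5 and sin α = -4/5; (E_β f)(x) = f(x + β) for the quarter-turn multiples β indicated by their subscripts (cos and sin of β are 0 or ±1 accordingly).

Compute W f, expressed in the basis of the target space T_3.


D f = -8sin x + 8cos 2x - 4sin 2x - (3/4)cos 3x
E_3pi/2 D f = 8cos x - 8cos 2x + 4sin 2x + (3/4)sin 3x
E_alpha E_3pi/2 D f = (24/5)cos x + (32/5)sin x - (8/5)cos 2x - (44/5)sin 2x - (33/125)cos 3x - (351/500)sin 3x
(-2(E_alpha ∘ E_3pi/2 ∘ D)) f = -(48/5)cos x - (64/5)sin x + (16/5)cos 2x + (88/5)sin 2x + (66/125)cos 3x + (351/250)sin 3x
D f = -8sin x + 8cos 2x - 4sin 2x - (3/4)cos 3x
(-2(E_alpha ∘ E_3pi/2 ∘ D) + D) f = -(48/5)cos x - (104/5)sin x + (56/5)cos 2x + (68/5)sin 2x - (111/500)cos 3x + (351/250)sin 3x

the result is g(x) = -(48/5)cos x - (104/5)sin x + (56/5)cos 2x + (68/5)sin 2x - (111/500)cos 3x + (351/250)sin 3x


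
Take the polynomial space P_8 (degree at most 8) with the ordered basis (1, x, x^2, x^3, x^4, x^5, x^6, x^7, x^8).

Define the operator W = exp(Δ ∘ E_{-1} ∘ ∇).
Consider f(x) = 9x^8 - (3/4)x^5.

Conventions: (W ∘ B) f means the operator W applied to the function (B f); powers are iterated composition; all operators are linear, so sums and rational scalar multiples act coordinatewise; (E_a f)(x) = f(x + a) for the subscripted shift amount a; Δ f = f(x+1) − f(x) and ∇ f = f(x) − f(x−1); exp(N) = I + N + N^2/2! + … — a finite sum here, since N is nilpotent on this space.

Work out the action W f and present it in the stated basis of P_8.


order-1 term: 504x^6 - 3024x^5 + 8820x^4 - 15135x^3 + 15669x^2 - (18249/2)x + 4617/2
order-2 term: 7560x^4 - 60480x^3 + 196560x^2 - 302445x + 183798
order-3 term: 30240x^2 - 181440x + 287280
order-4 term: 15120
the series for exp(Δ ∘ E_{-1} ∘ ∇) f terminates at order 4
exp(Δ ∘ E_{-1} ∘ ∇) f = 9x^8 + 504x^6 - (12099/4)x^5 + 16380x^4 - 75615x^3 + 242469x^2 - (986019/2)x + 977013/2

the result is g(x) = 9x^8 + 504x^6 - (12099/4)x^5 + 16380x^4 - 75615x^3 + 242469x^2 - (986019/2)x + 977013/2


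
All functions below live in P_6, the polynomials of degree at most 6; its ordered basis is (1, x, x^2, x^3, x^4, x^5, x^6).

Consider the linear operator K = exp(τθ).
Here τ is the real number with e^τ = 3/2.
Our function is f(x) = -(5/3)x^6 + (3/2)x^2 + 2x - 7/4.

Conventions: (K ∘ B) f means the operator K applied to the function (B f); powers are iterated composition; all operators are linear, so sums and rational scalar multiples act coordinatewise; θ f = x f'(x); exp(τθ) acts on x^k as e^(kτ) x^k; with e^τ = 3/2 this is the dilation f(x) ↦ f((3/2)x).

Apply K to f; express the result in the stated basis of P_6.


exp(τθ) x^k = e^(kτ) x^k; with e^τ = 3/2 this sends x^k to (3/2)^k x^k
x ↦ 3/2 x
x^2 ↦ 9/4 x^2
x^6 ↦ 729/64 x^6
applying this coordinatewise to f: exp(τθ) f = -(1215/64)x^6 + (27/8)x^2 + 3x - 7/4

the result is g(x) = -(1215/64)x^6 + (27/8)x^2 + 3x - 7/4


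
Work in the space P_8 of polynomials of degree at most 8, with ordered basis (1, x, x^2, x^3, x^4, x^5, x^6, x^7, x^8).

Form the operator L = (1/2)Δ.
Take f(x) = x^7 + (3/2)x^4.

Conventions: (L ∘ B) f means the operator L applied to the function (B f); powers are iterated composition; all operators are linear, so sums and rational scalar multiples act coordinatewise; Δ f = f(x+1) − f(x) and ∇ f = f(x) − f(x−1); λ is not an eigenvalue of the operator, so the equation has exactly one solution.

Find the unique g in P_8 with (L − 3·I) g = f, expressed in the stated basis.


g(x) = -(1/3)x^7 - (7/18)x^6 - (14/9)x^5 - (509/108)x^4 - (727/81)x^3 - (2257/162)x^2 - (6973/486)x - 43007/5832

write g with unknown coordinates in the stated basis and equate coefficients in (L − 3·I) g = f
solving from the highest basis element down gives g = -(1/3)x^7 - (7/18)x^6 - (14/9)x^5 - (509/108)x^4 - (727/81)x^3 - (2257/162)x^2 - (6973/486)x - 43007/5832
check: L g = -(7/6)x^6 - (14/3)x^5 - (455/36)x^4 - (727/27)x^3 - (2257/54)x^2 - (6973/162)x - 43007/1944
so L g − 3·g = x^7 + (3/2)x^4 = f ✓


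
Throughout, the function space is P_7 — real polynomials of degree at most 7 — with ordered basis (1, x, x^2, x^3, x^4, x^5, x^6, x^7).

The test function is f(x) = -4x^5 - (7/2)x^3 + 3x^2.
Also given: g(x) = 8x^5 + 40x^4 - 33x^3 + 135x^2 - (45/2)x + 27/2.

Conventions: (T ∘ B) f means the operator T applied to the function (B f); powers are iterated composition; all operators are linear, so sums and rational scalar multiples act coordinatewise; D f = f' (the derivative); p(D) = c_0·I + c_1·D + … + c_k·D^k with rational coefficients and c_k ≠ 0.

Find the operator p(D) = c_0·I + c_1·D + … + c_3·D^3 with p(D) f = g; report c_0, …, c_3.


c_0 = -2, c_1 = -2, c_2 = 1/2, c_3 = -1/2

D^0 f = -4x^5 - (7/2)x^3 + 3x^2
D^1 f = -20x^4 - (21/2)x^2 + 6x
D^2 f = -80x^3 - 21x + 6
D^3 f = -240x^2 - 21
matching coefficients of g against c_0 f + c_1 Df + … from the top degree down determines the c_i
solution: c_0 = -2, c_1 = -2, c_2 = 1/2, c_3 = -1/2


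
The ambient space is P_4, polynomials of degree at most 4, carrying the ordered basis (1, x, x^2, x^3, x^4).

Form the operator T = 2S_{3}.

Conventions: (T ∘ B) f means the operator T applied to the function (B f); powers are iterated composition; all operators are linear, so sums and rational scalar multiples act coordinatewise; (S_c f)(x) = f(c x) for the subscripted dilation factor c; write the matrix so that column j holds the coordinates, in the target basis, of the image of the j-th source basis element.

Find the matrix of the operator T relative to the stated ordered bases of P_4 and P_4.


image of 1: 2
image of x: 6x
image of x^2: 18x^2
image of x^3: 54x^3
image of x^4: 162x^4
each image's coordinates form column j of the matrix

the matrix is [[2, 0, 0, 0, 0]; [0, 6, 0, 0, 0]; [0, 0, 18, 0, 0]; [0, 0, 0, 54, 0]; [0, 0, 0, 0, 162]] (rows listed top to bottom)


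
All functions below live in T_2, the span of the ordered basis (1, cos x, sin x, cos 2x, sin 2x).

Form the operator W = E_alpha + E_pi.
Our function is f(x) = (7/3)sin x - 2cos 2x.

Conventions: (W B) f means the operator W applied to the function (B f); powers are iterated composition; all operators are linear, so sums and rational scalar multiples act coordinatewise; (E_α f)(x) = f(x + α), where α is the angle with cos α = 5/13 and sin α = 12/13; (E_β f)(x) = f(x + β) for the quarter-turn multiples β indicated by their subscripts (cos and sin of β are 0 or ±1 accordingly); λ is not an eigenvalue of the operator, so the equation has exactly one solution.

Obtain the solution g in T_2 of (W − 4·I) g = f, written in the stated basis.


write g with unknown coordinates in the stated basis and equate coefficients in (W − 4·I) g = f
solving from the highest basis element down gives g = -(7/72)cos x - (35/72)sin x + (313/601)cos 2x - (60/601)sin 2x
check: W g = -(7/18)cos x + (7/18)sin x + (50/601)cos 2x - (240/601)sin 2x
so W g − 4·g = (7/3)sin x - 2cos 2x = f ✓

the result is g(x) = -(7/72)cos x - (35/72)sin x + (313/601)cos 2x - (60/601)sin 2x


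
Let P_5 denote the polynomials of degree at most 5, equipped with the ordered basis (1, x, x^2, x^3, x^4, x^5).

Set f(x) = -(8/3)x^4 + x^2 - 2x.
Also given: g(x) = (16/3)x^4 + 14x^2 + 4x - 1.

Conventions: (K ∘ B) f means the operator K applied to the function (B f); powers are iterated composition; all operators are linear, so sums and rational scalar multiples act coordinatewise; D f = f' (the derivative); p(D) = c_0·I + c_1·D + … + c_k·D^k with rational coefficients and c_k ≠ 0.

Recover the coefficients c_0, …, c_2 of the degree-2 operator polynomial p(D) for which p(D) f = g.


p(D) = -2·I − (1/2)·D^2, i.e. c_0 = -2, c_1 = 0, c_2 = -1/2

D^0 f = -(8/3)x^4 + x^2 - 2x
D^1 f = -(32/3)x^3 + 2x - 2
D^2 f = -32x^2 + 2
matching coefficients of g against c_0 f + c_1 Df + … from the top degree down determines the c_i
solution: c_0 = -2, c_1 = 0, c_2 = -1/2
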